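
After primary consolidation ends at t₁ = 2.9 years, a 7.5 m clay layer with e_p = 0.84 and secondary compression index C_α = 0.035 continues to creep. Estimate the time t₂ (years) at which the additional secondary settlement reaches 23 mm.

t₂ ≈ 4.2 years

S_s = C_α·H/(1+e_p)·log₁₀(t₂/t₁) ⇒ log₁₀(t₂/t₁) = S_s·(1+e_p)/(C_α·H).
log₁₀(t₂/t₁) = 0.023 × (1+0.84) / (0.035×7.5) = 0.1612
t₂ = t₁ × 10^0.1612 = 2.9 × 1.45 = 4.204 years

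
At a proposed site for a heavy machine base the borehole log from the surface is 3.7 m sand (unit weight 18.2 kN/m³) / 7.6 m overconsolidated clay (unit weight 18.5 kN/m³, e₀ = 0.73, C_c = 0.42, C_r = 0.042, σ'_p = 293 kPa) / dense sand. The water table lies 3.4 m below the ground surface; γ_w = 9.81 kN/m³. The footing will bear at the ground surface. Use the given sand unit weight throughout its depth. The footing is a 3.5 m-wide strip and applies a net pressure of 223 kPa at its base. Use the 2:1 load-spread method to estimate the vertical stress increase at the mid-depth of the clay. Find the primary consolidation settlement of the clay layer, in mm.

Mid-depth of clay below the ground surface: z = 3.7 + 7.6/2 = 7.5 m.
Total vertical stress at mid-clay: σ_v = 18.2×3.7 + 18.5×3.8 = 137.64 kPa.
Pore pressure: u = 9.81×(7.5 − 3.4) = 40.221 kPa.
Initial effective stress: σ'_0 = σ_v − u = 137.64 − 40.221 = 97.419 kPa.
Stress increase at mid-clay by the 2:1 spreading method:
Δσ = qB/(B+z) = 223×3.5/(3.5+7.5) = 70.955 kPa
Final effective stress: σ'_f = 97.419 + 70.955 = 168.37 kPa.
σ'_f = 168.37 ≤ σ'_p = 293 kPa, so the clay remains overconsolidated and only the recompression index applies:
S_c = C_r·H/(1+e₀)·log₁₀(σ'_f/σ'_0) = 0.042×7.6/1.73×log₁₀(168.37/97.419)
    = 0.18451 × 0.23762 = 0.04384 m

S_c ≈ 43.8 mm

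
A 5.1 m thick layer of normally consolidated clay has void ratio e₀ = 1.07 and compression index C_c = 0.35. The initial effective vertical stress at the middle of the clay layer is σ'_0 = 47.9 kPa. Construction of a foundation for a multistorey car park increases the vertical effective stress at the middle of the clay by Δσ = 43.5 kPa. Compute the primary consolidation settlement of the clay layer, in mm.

Final effective stress: σ'_f = σ'_0 + Δσ = 47.9 + 43.5 = 91.4 kPa.
Normally consolidated clay, so the full stress increment lies on the virgin compression line:
S_c = C_c·H/(1+e₀)·log₁₀(σ'_f/σ'_0) = 0.35×5.1/(1+1.07)×log₁₀(91.4/47.9)
    = 0.86232 × 0.28061 = 0.242 m

S_c ≈ 242 mm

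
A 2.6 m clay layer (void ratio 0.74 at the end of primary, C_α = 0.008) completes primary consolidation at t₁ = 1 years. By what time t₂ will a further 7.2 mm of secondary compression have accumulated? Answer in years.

S_s = C_α·H/(1+e_p)·log₁₀(t₂/t₁) ⇒ log₁₀(t₂/t₁) = S_s·(1+e_p)/(C_α·H).
log₁₀(t₂/t₁) = 0.0072 × (1+0.74) / (0.008×2.6) = 0.6023
t₂ = t₁ × 10^0.6023 = 1 × 4.002 = 4.002 years

t₂ ≈ 4 years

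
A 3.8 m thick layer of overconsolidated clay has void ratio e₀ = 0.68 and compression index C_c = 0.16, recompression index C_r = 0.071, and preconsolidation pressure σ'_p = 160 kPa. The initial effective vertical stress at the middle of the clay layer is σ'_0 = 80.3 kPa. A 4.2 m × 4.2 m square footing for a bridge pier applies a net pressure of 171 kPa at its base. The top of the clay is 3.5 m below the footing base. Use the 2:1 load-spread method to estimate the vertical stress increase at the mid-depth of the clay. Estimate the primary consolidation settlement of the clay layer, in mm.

Mid-depth of clay below the footing base: z = 3.5 + 3.8/2 = 5.4 m.
Stress increase at mid-clay by the 2:1 spreading method:
Δσ = qBL/((B+z)(L+z)) = 171×4.2×4.2/((4.2+5.4)(4.2+5.4)) = 32.73 kPa
Final effective stress: σ'_f = 80.3 + 32.73 = 113.03 kPa.
σ'_f = 113.03 ≤ σ'_p = 160 kPa, so the clay remains overconsolidated and only the recompression index applies:
S_c = C_r·H/(1+e₀)·log₁₀(σ'_f/σ'_0) = 0.071×3.8/1.68×log₁₀(113.03/80.3)
    = 0.16059 × 0.14848 = 0.02385 m

S_c ≈ 23.8 mm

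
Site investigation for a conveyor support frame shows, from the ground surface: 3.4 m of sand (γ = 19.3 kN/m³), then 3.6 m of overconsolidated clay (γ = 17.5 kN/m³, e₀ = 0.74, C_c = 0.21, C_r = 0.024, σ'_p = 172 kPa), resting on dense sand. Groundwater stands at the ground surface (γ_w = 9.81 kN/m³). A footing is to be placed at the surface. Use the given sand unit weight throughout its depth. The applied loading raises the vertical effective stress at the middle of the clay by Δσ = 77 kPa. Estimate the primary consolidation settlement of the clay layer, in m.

Mid-depth of clay below the ground surface: z = 3.4 + 3.6/2 = 5.2 m.
Total vertical stress at mid-clay: σ_v = 19.3×3.4 + 17.5×1.8 = 97.12 kPa.
Pore pressure: u = 9.81×(5.2 − 0) = 51.012 kPa.
Initial effective stress: σ'_0 = σ_v − u = 97.12 − 51.012 = 46.108 kPa.
Final effective stress: σ'_f = 46.108 + 77 = 123.11 kPa.
σ'_f = 123.11 ≤ σ'_p = 172 kPa, so the clay remains overconsolidated and only the recompression index applies:
S_c = C_r·H/(1+e₀)·log₁₀(σ'_f/σ'_0) = 0.024×3.6/1.74×log₁₀(123.11/46.108)
    = 0.049656 × 0.42652 = 0.02118 m

S_c ≈ 0.0212 m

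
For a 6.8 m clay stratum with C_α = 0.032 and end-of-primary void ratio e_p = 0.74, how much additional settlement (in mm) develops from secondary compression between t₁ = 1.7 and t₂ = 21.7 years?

Secondary compression: S_s = C_α·H/(1+e_p)·log₁₀(t₂/t₁)
S_s = 0.032×6.8/(1+0.74)×log₁₀(21.7/1.7)
    = 0.1251 × 1.106 = 0.1383 m

S_s ≈ 138 mm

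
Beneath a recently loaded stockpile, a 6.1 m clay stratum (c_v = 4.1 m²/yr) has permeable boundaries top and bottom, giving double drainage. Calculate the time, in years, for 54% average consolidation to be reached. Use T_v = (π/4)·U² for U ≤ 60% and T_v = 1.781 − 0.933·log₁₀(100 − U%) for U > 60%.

Drainage path length: H_d = H/2 = 3.05 m (double drainage).
U ≤ 60%: T_v = (π/4)·U² = (π/4)×0.54² = 0.22902.
t = T_v·H_d²/c_v = 0.22902×3.05²/4.1 = 0.5196 years.

t ≈ 0.52 years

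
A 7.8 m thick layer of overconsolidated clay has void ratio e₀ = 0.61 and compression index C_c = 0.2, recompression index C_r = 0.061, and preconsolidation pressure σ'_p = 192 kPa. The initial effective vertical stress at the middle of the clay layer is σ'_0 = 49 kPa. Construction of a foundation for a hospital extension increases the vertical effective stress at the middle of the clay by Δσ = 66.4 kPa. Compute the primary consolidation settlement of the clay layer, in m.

Final effective stress: σ'_f = 49 + 66.4 = 115.4 kPa.
σ'_f = 115.4 ≤ σ'_p = 192 kPa, so the clay remains overconsolidated and only the recompression index applies:
S_c = C_r·H/(1+e₀)·log₁₀(σ'_f/σ'_0) = 0.061×7.8/1.61×log₁₀(115.4/49)
    = 0.29553 × 0.37201 = 0.1099 m

S_c ≈ 0.11 m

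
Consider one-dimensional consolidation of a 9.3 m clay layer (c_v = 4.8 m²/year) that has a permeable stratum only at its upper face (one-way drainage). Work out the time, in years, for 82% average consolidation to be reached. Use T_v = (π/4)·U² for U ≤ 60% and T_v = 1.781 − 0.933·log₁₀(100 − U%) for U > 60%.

Drainage path length: H_d = H = 9.3 m (single drainage).
U > 60%: T_v = 1.781 − 0.933·log₁₀(100 − 82) = 0.60983.
t = T_v·H_d²/c_v = 0.60983×9.3²/4.8 = 10.99 years.

t ≈ 11 years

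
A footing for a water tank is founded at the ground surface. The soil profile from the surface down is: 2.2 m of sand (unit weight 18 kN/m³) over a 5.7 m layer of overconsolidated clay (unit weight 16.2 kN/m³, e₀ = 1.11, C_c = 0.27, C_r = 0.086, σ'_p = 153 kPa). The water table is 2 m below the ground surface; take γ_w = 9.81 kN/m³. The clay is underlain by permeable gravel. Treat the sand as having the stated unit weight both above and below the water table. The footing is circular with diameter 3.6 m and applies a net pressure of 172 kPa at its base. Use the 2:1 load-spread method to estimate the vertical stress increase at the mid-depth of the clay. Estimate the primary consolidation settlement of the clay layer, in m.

S_c ≈ 0.0431 m

Mid-depth of clay below the ground surface: z = 2.2 + 5.7/2 = 5.05 m.
Total vertical stress at mid-clay: σ_v = 18×2.2 + 16.2×2.85 = 85.77 kPa.
Pore pressure: u = 9.81×(5.05 − 2) = 29.921 kPa.
Initial effective stress: σ'_0 = σ_v − u = 85.77 − 29.921 = 55.849 kPa.
Stress increase at mid-clay by the 2:1 spreading method:
Δσ ≈ qD²/(D+z)² = 172×3.6²/(3.6+5.05)² = 29.792 kPa
Final effective stress: σ'_f = 55.849 + 29.792 = 85.641 kPa.
σ'_f = 85.641 ≤ σ'_p = 153 kPa, so the clay remains overconsolidated and only the recompression index applies:
S_c = C_r·H/(1+e₀)·log₁₀(σ'_f/σ'_0) = 0.086×5.7/2.11×log₁₀(85.641/55.849)
    = 0.23232 × 0.18567 = 0.04313 m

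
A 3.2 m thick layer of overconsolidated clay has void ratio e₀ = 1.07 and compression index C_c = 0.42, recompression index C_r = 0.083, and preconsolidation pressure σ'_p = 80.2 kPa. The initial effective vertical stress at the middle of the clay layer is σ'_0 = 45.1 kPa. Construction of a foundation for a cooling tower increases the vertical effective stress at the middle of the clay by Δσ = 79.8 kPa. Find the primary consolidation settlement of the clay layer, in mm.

S_c ≈ 157 mm

Final effective stress: σ'_f = 45.1 + 79.8 = 124.9 kPa.
σ'_f = 124.9 > σ'_p = 80.2 kPa, so the stress path crosses the preconsolidation pressure — recompression up to σ'_p, then virgin compression beyond:
S_c = H/(1+e₀)·[C_r·log₁₀(σ'_p/σ'_0) + C_c·log₁₀(σ'_f/σ'_p)]
    = 3.2/2.07 × [0.083×log₁₀(80.2/45.1) + 0.42×log₁₀(124.9/80.2)]
    = 1.5459 × [0.02075 + 0.080803] = 0.157 m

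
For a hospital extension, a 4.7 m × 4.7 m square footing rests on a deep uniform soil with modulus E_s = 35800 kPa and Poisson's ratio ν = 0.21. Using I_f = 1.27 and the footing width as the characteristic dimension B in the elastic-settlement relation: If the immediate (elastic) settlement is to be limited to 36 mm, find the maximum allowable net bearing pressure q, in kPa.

S_e = q·B·(1−ν²)/E_s · I_f  ⇒  q = S_e·E_s / (B·(1−ν²)·I_f).
q = 0.036 × 35800 / (4.7 × 0.9559 × 1.27) = 225.9 kPa

q ≈ 226 kPa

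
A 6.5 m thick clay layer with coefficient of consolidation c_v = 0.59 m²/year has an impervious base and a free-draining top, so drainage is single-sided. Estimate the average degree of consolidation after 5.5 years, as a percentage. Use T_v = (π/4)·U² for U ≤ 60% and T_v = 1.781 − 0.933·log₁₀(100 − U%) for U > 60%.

U ≈ 31.3 %

Drainage path length: H_d = H = 6.5 m (single drainage).
T_v = c_v·t/H_d² = 0.59×5.5/6.5² = 0.076805.
T_v = 0.076805 corresponds to the U ≤ 60% branch:
U = √(4T_v/π) = 0.3127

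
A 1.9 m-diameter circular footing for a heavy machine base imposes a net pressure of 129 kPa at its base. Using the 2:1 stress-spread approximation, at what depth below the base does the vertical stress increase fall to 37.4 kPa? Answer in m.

2:1 spreading — at depth z the loaded area has grown by z in each plan dimension:
qD²/(D+z)² = Δσ_z ⇒ z = D(√(q/Δσ_z) − 1) = 1.9×(√(129/37.4) − 1) = 1.629 m

z ≈ 1.63 m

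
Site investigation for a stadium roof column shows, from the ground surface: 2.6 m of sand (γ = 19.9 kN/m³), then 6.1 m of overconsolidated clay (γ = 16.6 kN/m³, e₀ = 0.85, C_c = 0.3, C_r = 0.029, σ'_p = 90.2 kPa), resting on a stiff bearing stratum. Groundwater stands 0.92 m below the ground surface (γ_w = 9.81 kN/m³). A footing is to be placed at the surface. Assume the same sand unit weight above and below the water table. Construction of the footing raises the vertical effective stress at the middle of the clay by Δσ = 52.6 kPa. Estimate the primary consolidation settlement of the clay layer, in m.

Mid-depth of clay below the ground surface: z = 2.6 + 6.1/2 = 5.65 m.
Total vertical stress at mid-clay: σ_v = 19.9×2.6 + 16.6×3.05 = 102.37 kPa.
Pore pressure: u = 9.81×(5.65 − 0.92) = 46.401 kPa.
Initial effective stress: σ'_0 = σ_v − u = 102.37 − 46.401 = 55.969 kPa.
Final effective stress: σ'_f = 55.969 + 52.6 = 108.57 kPa.
σ'_f = 108.57 > σ'_p = 90.2 kPa, so the stress path crosses the preconsolidation pressure — recompression up to σ'_p, then virgin compression beyond:
S_c = H/(1+e₀)·[C_r·log₁₀(σ'_p/σ'_0) + C_c·log₁₀(σ'_f/σ'_p)]
    = 6.1/1.85 × [0.029×log₁₀(90.2/55.969) + 0.3×log₁₀(108.57/90.2)]
    = 3.2973 × [0.0060105 + 0.024151] = 0.09945 m

S_c ≈ 0.0995 m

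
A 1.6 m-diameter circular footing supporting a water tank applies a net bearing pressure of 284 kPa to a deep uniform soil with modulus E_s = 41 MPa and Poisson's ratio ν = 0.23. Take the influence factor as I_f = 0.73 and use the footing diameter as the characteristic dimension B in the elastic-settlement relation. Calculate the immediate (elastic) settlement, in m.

S_e ≈ 0.00766 m

Immediate (elastic) settlement: S_e = q·B·(1−ν²)/E_s · I_f.
E_s = 41 MPa = 41000 kPa.
S_e = 284 × 1.6 × (1 − 0.23²) / 41000 × 0.73
    = 284 × 1.6 × 0.9471 / 41000 × 0.73
    = 0.007663 m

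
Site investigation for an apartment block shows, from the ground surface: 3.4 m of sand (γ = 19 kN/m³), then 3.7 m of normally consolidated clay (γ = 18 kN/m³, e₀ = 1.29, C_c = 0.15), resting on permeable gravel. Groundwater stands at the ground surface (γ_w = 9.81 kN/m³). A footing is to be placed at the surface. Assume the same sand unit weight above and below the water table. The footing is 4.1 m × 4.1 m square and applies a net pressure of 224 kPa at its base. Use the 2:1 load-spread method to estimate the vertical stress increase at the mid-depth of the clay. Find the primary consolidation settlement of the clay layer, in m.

Mid-depth of clay below the ground surface: z = 3.4 + 3.7/2 = 5.25 m.
Total vertical stress at mid-clay: σ_v = 19×3.4 + 18×1.85 = 97.9 kPa.
Pore pressure: u = 9.81×(5.25 − 0) = 51.503 kPa.
Initial effective stress: σ'_0 = σ_v − u = 97.9 − 51.503 = 46.397 kPa.
Stress increase at mid-clay by the 2:1 spreading method:
Δσ = qBL/((B+z)(L+z)) = 224×4.1×4.1/((4.1+5.25)(4.1+5.25)) = 43.072 kPa
Final effective stress: σ'_f = σ'_0 + Δσ = 46.397 + 43.072 = 89.469 kPa.
Normally consolidated clay, so the full stress increment lies on the virgin compression line:
S_c = C_c·H/(1+e₀)·log₁₀(σ'_f/σ'_0) = 0.15×3.7/(1+1.29)×log₁₀(89.469/46.397)
    = 0.24236 × 0.28518 = 0.06912 m

S_c ≈ 0.0691 m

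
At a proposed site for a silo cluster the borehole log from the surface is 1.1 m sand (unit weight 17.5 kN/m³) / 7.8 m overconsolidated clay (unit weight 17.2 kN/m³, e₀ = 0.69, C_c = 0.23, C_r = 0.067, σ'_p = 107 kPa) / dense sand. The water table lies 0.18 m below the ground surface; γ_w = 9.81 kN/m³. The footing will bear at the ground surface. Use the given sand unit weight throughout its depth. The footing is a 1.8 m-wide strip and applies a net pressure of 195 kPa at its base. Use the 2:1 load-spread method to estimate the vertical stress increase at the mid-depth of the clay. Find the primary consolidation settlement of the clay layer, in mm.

Mid-depth of clay below the ground surface: z = 1.1 + 7.8/2 = 5 m.
Total vertical stress at mid-clay: σ_v = 17.5×1.1 + 17.2×3.9 = 86.33 kPa.
Pore pressure: u = 9.81×(5 − 0.18) = 47.284 kPa.
Initial effective stress: σ'_0 = σ_v − u = 86.33 − 47.284 = 39.046 kPa.
Stress increase at mid-clay by the 2:1 spreading method:
Δσ = qB/(B+z) = 195×1.8/(1.8+5) = 51.618 kPa
Final effective stress: σ'_f = 39.046 + 51.618 = 90.664 kPa.
σ'_f = 90.664 ≤ σ'_p = 107 kPa, so the clay remains overconsolidated and only the recompression index applies:
S_c = C_r·H/(1+e₀)·log₁₀(σ'_f/σ'_0) = 0.067×7.8/1.69×log₁₀(90.664/39.046)
    = 0.30923 × 0.36586 = 0.1131 m

S_c ≈ 113 mm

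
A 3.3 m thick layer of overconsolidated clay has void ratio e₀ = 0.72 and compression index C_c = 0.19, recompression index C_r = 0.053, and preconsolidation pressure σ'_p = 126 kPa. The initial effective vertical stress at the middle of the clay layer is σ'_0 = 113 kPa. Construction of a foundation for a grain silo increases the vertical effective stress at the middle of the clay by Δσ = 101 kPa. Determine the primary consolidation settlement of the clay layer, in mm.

Final effective stress: σ'_f = 113 + 101 = 214 kPa.
σ'_f = 214 > σ'_p = 126 kPa, so the stress path crosses the preconsolidation pressure — recompression up to σ'_p, then virgin compression beyond:
S_c = H/(1+e₀)·[C_r·log₁₀(σ'_p/σ'_0) + C_c·log₁₀(σ'_f/σ'_p)]
    = 3.3/1.72 × [0.053×log₁₀(126/113) + 0.19×log₁₀(214/126)]
    = 1.9186 × [0.0025065 + 0.043708] = 0.08867 m

S_c ≈ 88.7 mm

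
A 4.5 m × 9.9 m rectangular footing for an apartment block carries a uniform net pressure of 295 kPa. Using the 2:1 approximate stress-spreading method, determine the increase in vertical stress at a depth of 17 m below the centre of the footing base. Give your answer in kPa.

By the 2:1 method the load spreads at 1 horizontal : 2 vertical, so at depth z the loaded area has grown by z in each plan dimension:
Δσ = qBL/((B+z)(L+z)) = 295×4.5×9.9/((4.5+17)(9.9+17)) = 22.724 kPa

Δσ_z ≈ 22.7 kPa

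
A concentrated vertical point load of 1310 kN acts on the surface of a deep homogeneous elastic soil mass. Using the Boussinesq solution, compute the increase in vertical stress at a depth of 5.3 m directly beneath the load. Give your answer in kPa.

Boussinesq vertical stress below a point load on an elastic half-space:
Δσ_z = 3P/(2πz²) · [1 + (r/z)²]^(−5/2)
r/z = 0/5.3 = 0; [1+(r/z)²]^(−5/2) = 1.
Δσ_z = 3×1310/(2π×5.3²) × 1 = 22.267 × 1 = 22.27 kPa

Δσ_z ≈ 22.3 kPa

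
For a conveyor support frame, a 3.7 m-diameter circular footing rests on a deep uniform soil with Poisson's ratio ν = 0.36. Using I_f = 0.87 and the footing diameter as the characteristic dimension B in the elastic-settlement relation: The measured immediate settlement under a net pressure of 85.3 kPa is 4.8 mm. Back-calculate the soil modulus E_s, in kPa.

E_s ≈ 49800 kPa

S_e = q·B·(1−ν²)/E_s · I_f  ⇒  E_s = q·B·(1−ν²)·I_f / S_e.
E_s = 85.3 × 3.7 × 0.8704 × 0.87 / 0.0048 = 49790 kPa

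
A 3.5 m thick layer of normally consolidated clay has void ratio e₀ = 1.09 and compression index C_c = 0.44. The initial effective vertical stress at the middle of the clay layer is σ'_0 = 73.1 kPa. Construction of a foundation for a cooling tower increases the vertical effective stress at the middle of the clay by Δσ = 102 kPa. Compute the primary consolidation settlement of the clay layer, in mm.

S_c ≈ 280 mm

Final effective stress: σ'_f = σ'_0 + Δσ = 73.1 + 102 = 175.1 kPa.
Normally consolidated clay, so the full stress increment lies on the virgin compression line:
S_c = C_c·H/(1+e₀)·log₁₀(σ'_f/σ'_0) = 0.44×3.5/(1+1.09)×log₁₀(175.1/73.1)
    = 0.73684 × 0.37937 = 0.2795 m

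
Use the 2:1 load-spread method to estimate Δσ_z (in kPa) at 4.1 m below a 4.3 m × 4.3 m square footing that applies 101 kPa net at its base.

Δσ_z ≈ 26.5 kPa

By the 2:1 method the load spreads at 1 horizontal : 2 vertical, so at depth z the loaded area has grown by z in each plan dimension:
Δσ = qBL/((B+z)(L+z)) = 101×4.3×4.3/((4.3+4.1)(4.3+4.1)) = 26.467 kPa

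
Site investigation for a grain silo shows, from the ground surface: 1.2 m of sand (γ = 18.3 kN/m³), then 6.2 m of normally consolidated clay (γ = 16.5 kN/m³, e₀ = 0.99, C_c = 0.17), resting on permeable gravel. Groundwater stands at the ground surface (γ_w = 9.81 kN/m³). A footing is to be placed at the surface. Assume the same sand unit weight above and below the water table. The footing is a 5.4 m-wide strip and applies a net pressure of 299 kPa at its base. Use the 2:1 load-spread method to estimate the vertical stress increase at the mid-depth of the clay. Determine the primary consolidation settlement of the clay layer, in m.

Mid-depth of clay below the ground surface: z = 1.2 + 6.2/2 = 4.3 m.
Total vertical stress at mid-clay: σ_v = 18.3×1.2 + 16.5×3.1 = 73.11 kPa.
Pore pressure: u = 9.81×(4.3 − 0) = 42.183 kPa.
Initial effective stress: σ'_0 = σ_v − u = 73.11 − 42.183 = 30.927 kPa.
Stress increase at mid-clay by the 2:1 spreading method:
Δσ = qB/(B+z) = 299×5.4/(5.4+4.3) = 166.45 kPa
Final effective stress: σ'_f = σ'_0 + Δσ = 30.927 + 166.45 = 197.38 kPa.
Normally consolidated clay, so the full stress increment lies on the virgin compression line:
S_c = C_c·H/(1+e₀)·log₁₀(σ'_f/σ'_0) = 0.17×6.2/(1+0.99)×log₁₀(197.38/30.927)
    = 0.52965 × 0.80497 = 0.4264 m

S_c ≈ 0.426 m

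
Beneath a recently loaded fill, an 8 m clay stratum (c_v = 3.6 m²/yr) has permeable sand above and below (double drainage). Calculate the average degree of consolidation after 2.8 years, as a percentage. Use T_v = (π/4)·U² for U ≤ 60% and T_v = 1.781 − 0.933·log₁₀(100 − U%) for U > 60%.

U ≈ 82.9 %

Drainage path length: H_d = H/2 = 4 m (double drainage).
T_v = c_v·t/H_d² = 3.6×2.8/4² = 0.63.
T_v = 0.63 corresponds to the U > 60% branch:
U = 1 − 10^((1.781 − T_v)/0.933)/100 = 0.8287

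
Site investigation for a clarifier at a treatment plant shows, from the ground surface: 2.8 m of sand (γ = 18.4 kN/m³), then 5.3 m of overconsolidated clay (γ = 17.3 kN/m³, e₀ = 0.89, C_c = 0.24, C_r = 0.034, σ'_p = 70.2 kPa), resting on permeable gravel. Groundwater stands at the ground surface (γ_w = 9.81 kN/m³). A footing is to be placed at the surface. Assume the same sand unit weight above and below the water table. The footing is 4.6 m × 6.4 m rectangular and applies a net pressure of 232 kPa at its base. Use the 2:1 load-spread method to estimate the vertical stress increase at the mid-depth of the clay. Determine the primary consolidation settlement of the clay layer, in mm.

Mid-depth of clay below the ground surface: z = 2.8 + 5.3/2 = 5.45 m.
Total vertical stress at mid-clay: σ_v = 18.4×2.8 + 17.3×2.65 = 97.365 kPa.
Pore pressure: u = 9.81×(5.45 − 0) = 53.465 kPa.
Initial effective stress: σ'_0 = σ_v − u = 97.365 − 53.465 = 43.9 kPa.
Stress increase at mid-clay by the 2:1 spreading method:
Δσ = qBL/((B+z)(L+z)) = 232×4.6×6.4/((4.6+5.45)(6.4+5.45)) = 57.351 kPa
Final effective stress: σ'_f = 43.9 + 57.351 = 101.25 kPa.
σ'_f = 101.25 > σ'_p = 70.2 kPa, so the stress path crosses the preconsolidation pressure — recompression up to σ'_p, then virgin compression beyond:
S_c = H/(1+e₀)·[C_r·log₁₀(σ'_p/σ'_0) + C_c·log₁₀(σ'_f/σ'_p)]
    = 5.3/1.89 × [0.034×log₁₀(70.2/43.9) + 0.24×log₁₀(101.25/70.2)]
    = 2.8042 × [0.0069317 + 0.038174] = 0.1265 m

S_c ≈ 126 mm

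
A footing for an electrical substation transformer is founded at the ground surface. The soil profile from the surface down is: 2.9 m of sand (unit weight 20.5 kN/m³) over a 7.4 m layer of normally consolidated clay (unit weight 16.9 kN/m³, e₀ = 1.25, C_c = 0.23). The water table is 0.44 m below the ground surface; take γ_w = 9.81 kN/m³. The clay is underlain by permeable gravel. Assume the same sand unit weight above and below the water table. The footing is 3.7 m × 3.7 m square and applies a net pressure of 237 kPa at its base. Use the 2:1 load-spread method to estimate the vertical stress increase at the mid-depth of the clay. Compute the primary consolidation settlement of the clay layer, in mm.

S_c ≈ 133 mm

Mid-depth of clay below the ground surface: z = 2.9 + 7.4/2 = 6.6 m.
Total vertical stress at mid-clay: σ_v = 20.5×2.9 + 16.9×3.7 = 121.98 kPa.
Pore pressure: u = 9.81×(6.6 − 0.44) = 60.43 kPa.
Initial effective stress: σ'_0 = σ_v − u = 121.98 − 60.43 = 61.55 kPa.
Stress increase at mid-clay by the 2:1 spreading method:
Δσ = qBL/((B+z)(L+z)) = 237×3.7×3.7/((3.7+6.6)(3.7+6.6)) = 30.583 kPa
Final effective stress: σ'_f = σ'_0 + Δσ = 61.55 + 30.583 = 92.133 kPa.
Normally consolidated clay, so the full stress increment lies on the virgin compression line:
S_c = C_c·H/(1+e₀)·log₁₀(σ'_f/σ'_0) = 0.23×7.4/(1+1.25)×log₁₀(92.133/61.55)
    = 0.75644 × 0.17519 = 0.1325 m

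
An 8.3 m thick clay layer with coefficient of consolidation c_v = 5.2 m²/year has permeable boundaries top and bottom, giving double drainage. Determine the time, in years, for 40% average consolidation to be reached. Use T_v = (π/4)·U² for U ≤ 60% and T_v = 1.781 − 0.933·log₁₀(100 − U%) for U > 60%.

Drainage path length: H_d = H/2 = 4.15 m (double drainage).
U ≤ 60%: T_v = (π/4)·U² = (π/4)×0.4² = 0.12566.
t = T_v·H_d²/c_v = 0.12566×4.15²/5.2 = 0.4162 years.

t ≈ 0.416 years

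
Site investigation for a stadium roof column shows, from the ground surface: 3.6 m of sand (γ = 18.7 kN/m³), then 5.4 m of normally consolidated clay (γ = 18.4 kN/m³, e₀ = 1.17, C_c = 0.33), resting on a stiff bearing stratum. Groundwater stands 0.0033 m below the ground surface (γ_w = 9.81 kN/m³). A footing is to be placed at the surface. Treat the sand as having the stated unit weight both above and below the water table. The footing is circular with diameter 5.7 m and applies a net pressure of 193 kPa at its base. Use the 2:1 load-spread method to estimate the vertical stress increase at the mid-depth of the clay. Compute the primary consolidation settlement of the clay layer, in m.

S_c ≈ 0.207 m

Mid-depth of clay below the ground surface: z = 3.6 + 5.4/2 = 6.3 m.
Total vertical stress at mid-clay: σ_v = 18.7×3.6 + 18.4×2.7 = 117 kPa.
Pore pressure: u = 9.81×(6.3 − 0.0033) = 61.774 kPa.
Initial effective stress: σ'_0 = σ_v − u = 117 − 61.774 = 55.226 kPa.
Stress increase at mid-clay by the 2:1 spreading method:
Δσ ≈ qD²/(D+z)² = 193×5.7²/(5.7+6.3)² = 43.546 kPa
Final effective stress: σ'_f = σ'_0 + Δσ = 55.226 + 43.546 = 98.772 kPa.
Normally consolidated clay, so the full stress increment lies on the virgin compression line:
S_c = C_c·H/(1+e₀)·log₁₀(σ'_f/σ'_0) = 0.33×5.4/(1+1.17)×log₁₀(98.772/55.226)
    = 0.8212 × 0.25249 = 0.2073 m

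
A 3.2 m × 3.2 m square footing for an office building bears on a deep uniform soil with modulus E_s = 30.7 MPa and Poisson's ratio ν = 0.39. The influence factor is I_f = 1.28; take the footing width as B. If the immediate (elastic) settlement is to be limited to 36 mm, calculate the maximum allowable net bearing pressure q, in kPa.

E_s = 30.7 MPa = 30700 kPa.
S_e = q·B·(1−ν²)/E_s · I_f  ⇒  q = S_e·E_s / (B·(1−ν²)·I_f).
q = 0.036 × 30700 / (3.2 × 0.8479 × 1.28) = 318.2 kPa

q ≈ 318 kPa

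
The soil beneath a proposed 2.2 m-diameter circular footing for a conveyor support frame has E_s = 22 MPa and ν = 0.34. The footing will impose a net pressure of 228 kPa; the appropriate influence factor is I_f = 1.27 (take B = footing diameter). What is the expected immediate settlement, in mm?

Immediate (elastic) settlement: S_e = q·B·(1−ν²)/E_s · I_f.
E_s = 22 MPa = 22000 kPa.
S_e = 228 × 2.2 × (1 − 0.34²) / 22000 × 1.27
    = 228 × 2.2 × 0.8844 / 22000 × 1.27
    = 0.02561 m = 25.61 mm

S_e ≈ 25.6 mm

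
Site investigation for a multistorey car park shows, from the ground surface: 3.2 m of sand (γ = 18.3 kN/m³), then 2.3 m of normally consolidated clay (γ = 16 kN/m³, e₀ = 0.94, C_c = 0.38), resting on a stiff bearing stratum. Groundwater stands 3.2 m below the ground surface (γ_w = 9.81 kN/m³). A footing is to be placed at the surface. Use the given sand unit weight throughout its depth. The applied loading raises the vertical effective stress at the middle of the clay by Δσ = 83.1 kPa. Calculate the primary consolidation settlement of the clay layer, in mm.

S_c ≈ 160 mm

Mid-depth of clay below the ground surface: z = 3.2 + 2.3/2 = 4.35 m.
Total vertical stress at mid-clay: σ_v = 18.3×3.2 + 16×1.15 = 76.96 kPa.
Pore pressure: u = 9.81×(4.35 − 3.2) = 11.281 kPa.
Initial effective stress: σ'_0 = σ_v − u = 76.96 − 11.281 = 65.679 kPa.
Final effective stress: σ'_f = σ'_0 + Δσ = 65.679 + 83.1 = 148.78 kPa.
Normally consolidated clay, so the full stress increment lies on the virgin compression line:
S_c = C_c·H/(1+e₀)·log₁₀(σ'_f/σ'_0) = 0.38×2.3/(1+0.94)×log₁₀(148.78/65.679)
    = 0.45052 × 0.35512 = 0.16 m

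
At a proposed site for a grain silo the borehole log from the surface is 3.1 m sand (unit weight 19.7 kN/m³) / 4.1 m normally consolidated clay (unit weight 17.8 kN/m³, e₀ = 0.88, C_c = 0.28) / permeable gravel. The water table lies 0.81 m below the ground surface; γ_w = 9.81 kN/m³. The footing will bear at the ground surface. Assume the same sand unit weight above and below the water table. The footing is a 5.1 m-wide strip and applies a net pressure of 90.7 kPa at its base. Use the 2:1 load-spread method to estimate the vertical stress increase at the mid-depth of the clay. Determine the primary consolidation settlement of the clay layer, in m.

Mid-depth of clay below the ground surface: z = 3.1 + 4.1/2 = 5.15 m.
Total vertical stress at mid-clay: σ_v = 19.7×3.1 + 17.8×2.05 = 97.56 kPa.
Pore pressure: u = 9.81×(5.15 − 0.81) = 42.575 kPa.
Initial effective stress: σ'_0 = σ_v − u = 97.56 − 42.575 = 54.985 kPa.
Stress increase at mid-clay by the 2:1 spreading method:
Δσ = qB/(B+z) = 90.7×5.1/(5.1+5.15) = 45.129 kPa
Final effective stress: σ'_f = σ'_0 + Δσ = 54.985 + 45.129 = 100.11 kPa.
Normally consolidated clay, so the full stress increment lies on the virgin compression line:
S_c = C_c·H/(1+e₀)·log₁₀(σ'_f/σ'_0) = 0.28×4.1/(1+0.88)×log₁₀(100.11/54.985)
    = 0.61064 × 0.26023 = 0.1589 m

S_c ≈ 0.159 m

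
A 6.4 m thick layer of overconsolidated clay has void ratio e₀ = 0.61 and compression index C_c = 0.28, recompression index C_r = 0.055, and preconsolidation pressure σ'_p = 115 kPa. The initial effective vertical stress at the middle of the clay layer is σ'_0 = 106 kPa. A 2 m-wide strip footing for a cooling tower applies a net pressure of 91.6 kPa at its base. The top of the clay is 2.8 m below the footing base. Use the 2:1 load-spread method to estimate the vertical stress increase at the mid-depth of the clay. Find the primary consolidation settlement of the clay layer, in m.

Mid-depth of clay below the footing base: z = 2.8 + 6.4/2 = 6 m.
Stress increase at mid-clay by the 2:1 spreading method:
Δσ = qB/(B+z) = 91.6×2/(2+6) = 22.9 kPa
Final effective stress: σ'_f = 106 + 22.9 = 128.9 kPa.
σ'_f = 128.9 > σ'_p = 115 kPa, so the stress path crosses the preconsolidation pressure — recompression up to σ'_p, then virgin compression beyond:
S_c = H/(1+e₀)·[C_r·log₁₀(σ'_p/σ'_0) + C_c·log₁₀(σ'_f/σ'_p)]
    = 6.4/1.61 × [0.055×log₁₀(115/106) + 0.28×log₁₀(128.9/115)]
    = 3.9752 × [0.0019466 + 0.013875] = 0.06289 m

S_c ≈ 0.0629 m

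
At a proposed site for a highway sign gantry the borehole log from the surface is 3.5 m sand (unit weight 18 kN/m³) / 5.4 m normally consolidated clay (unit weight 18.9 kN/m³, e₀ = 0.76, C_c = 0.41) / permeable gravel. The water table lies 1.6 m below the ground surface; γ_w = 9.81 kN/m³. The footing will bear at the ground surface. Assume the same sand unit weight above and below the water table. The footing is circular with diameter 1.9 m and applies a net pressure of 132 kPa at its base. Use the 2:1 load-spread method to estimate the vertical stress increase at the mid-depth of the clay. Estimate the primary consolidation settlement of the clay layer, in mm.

S_c ≈ 54.8 mm

Mid-depth of clay below the ground surface: z = 3.5 + 5.4/2 = 6.2 m.
Total vertical stress at mid-clay: σ_v = 18×3.5 + 18.9×2.7 = 114.03 kPa.
Pore pressure: u = 9.81×(6.2 − 1.6) = 45.126 kPa.
Initial effective stress: σ'_0 = σ_v − u = 114.03 − 45.126 = 68.904 kPa.
Stress increase at mid-clay by the 2:1 spreading method:
Δσ ≈ qD²/(D+z)² = 132×1.9²/(1.9+6.2)² = 7.2629 kPa
Final effective stress: σ'_f = σ'_0 + Δσ = 68.904 + 7.2629 = 76.167 kPa.
Normally consolidated clay, so the full stress increment lies on the virgin compression line:
S_c = C_c·H/(1+e₀)·log₁₀(σ'_f/σ'_0) = 0.41×5.4/(1+0.76)×log₁₀(76.167/68.904)
    = 1.258 × 0.043522 = 0.05475 m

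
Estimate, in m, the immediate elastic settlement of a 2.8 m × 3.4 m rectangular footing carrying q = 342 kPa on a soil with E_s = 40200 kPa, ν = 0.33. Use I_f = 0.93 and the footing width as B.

Immediate (elastic) settlement: S_e = q·B·(1−ν²)/E_s · I_f.
S_e = 342 × 2.8 × (1 − 0.33²) / 40200 × 0.93
    = 342 × 2.8 × 0.8911 / 40200 × 0.93
    = 0.01974 m

S_e ≈ 0.0197 m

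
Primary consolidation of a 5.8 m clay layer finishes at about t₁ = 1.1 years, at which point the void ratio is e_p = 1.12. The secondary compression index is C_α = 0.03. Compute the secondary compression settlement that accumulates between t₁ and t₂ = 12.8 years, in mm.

S_s ≈ 87.5 mm

Secondary compression: S_s = C_α·H/(1+e_p)·log₁₀(t₂/t₁)
S_s = 0.03×5.8/(1+1.12)×log₁₀(12.8/1.1)
    = 0.08208 × 1.066 = 0.08748 m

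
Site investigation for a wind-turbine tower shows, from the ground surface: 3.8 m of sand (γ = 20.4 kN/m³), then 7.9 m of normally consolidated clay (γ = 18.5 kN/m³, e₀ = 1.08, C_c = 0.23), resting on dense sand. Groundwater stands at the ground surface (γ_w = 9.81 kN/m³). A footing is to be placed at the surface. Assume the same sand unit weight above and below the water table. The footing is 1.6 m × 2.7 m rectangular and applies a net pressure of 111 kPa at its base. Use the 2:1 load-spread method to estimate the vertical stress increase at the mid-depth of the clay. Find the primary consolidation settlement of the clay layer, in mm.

S_c ≈ 24.2 mm

Mid-depth of clay below the ground surface: z = 3.8 + 7.9/2 = 7.75 m.
Total vertical stress at mid-clay: σ_v = 20.4×3.8 + 18.5×3.95 = 150.59 kPa.
Pore pressure: u = 9.81×(7.75 − 0) = 76.028 kPa.
Initial effective stress: σ'_0 = σ_v − u = 150.59 − 76.028 = 74.562 kPa.
Stress increase at mid-clay by the 2:1 spreading method:
Δσ = qBL/((B+z)(L+z)) = 111×1.6×2.7/((1.6+7.75)(2.7+7.75)) = 4.9077 kPa
Final effective stress: σ'_f = σ'_0 + Δσ = 74.562 + 4.9077 = 79.47 kPa.
Normally consolidated clay, so the full stress increment lies on the virgin compression line:
S_c = C_c·H/(1+e₀)·log₁₀(σ'_f/σ'_0) = 0.23×7.9/(1+1.08)×log₁₀(79.47/74.562)
    = 0.87356 × 0.027686 = 0.02419 m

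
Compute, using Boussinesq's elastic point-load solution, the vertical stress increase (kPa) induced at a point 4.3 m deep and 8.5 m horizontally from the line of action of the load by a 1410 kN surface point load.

Δσ_z ≈ 0.682 kPa

Boussinesq vertical stress below a point load on an elastic half-space:
Δσ_z = 3P/(2πz²) · [1 + (r/z)²]^(−5/2)
r/z = 8.5/4.3 = 1.9767; [1+(r/z)²]^(−5/2) = 0.018743.
Δσ_z = 3×1410/(2π×4.3²) × 0.018743 = 36.41 × 0.018743 = 0.6824 kPa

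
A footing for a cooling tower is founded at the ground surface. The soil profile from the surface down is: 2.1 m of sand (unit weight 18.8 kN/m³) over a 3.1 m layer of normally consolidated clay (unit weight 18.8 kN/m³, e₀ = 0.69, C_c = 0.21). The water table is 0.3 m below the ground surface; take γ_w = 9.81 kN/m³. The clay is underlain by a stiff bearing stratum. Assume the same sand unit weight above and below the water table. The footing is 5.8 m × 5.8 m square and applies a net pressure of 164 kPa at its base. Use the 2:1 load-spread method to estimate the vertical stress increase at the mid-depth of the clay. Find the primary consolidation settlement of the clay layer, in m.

S_c ≈ 0.168 m

Mid-depth of clay below the ground surface: z = 2.1 + 3.1/2 = 3.65 m.
Total vertical stress at mid-clay: σ_v = 18.8×2.1 + 18.8×1.55 = 68.62 kPa.
Pore pressure: u = 9.81×(3.65 − 0.3) = 32.864 kPa.
Initial effective stress: σ'_0 = σ_v − u = 68.62 − 32.864 = 35.756 kPa.
Stress increase at mid-clay by the 2:1 spreading method:
Δσ = qBL/((B+z)(L+z)) = 164×5.8×5.8/((5.8+3.65)(5.8+3.65)) = 61.778 kPa
Final effective stress: σ'_f = σ'_0 + Δσ = 35.756 + 61.778 = 97.534 kPa.
Normally consolidated clay, so the full stress increment lies on the virgin compression line:
S_c = C_c·H/(1+e₀)·log₁₀(σ'_f/σ'_0) = 0.21×3.1/(1+0.69)×log₁₀(97.534/35.756)
    = 0.38521 × 0.43581 = 0.1679 m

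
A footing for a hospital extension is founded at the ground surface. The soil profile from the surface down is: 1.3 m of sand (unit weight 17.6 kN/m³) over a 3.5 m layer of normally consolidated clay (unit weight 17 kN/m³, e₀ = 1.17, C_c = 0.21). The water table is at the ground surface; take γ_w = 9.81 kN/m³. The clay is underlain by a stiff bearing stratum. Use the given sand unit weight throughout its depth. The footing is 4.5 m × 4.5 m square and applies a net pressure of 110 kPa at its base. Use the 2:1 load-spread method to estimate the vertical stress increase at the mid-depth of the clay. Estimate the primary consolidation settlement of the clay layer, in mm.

Mid-depth of clay below the ground surface: z = 1.3 + 3.5/2 = 3.05 m.
Total vertical stress at mid-clay: σ_v = 17.6×1.3 + 17×1.75 = 52.63 kPa.
Pore pressure: u = 9.81×(3.05 − 0) = 29.921 kPa.
Initial effective stress: σ'_0 = σ_v − u = 52.63 − 29.921 = 22.709 kPa.
Stress increase at mid-clay by the 2:1 spreading method:
Δσ = qBL/((B+z)(L+z)) = 110×4.5×4.5/((4.5+3.05)(4.5+3.05)) = 39.077 kPa
Final effective stress: σ'_f = σ'_0 + Δσ = 22.709 + 39.077 = 61.786 kPa.
Normally consolidated clay, so the full stress increment lies on the virgin compression line:
S_c = C_c·H/(1+e₀)·log₁₀(σ'_f/σ'_0) = 0.21×3.5/(1+1.17)×log₁₀(61.786/22.709)
    = 0.33871 × 0.43469 = 0.1472 m

S_c ≈ 147 mm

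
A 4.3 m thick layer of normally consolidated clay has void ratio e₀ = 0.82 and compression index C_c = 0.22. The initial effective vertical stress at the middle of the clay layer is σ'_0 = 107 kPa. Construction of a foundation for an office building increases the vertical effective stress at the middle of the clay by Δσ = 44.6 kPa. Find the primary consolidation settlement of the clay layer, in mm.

Final effective stress: σ'_f = σ'_0 + Δσ = 107 + 44.6 = 151.6 kPa.
Normally consolidated clay, so the full stress increment lies on the virgin compression line:
S_c = C_c·H/(1+e₀)·log₁₀(σ'_f/σ'_0) = 0.22×4.3/(1+0.82)×log₁₀(151.6/107)
    = 0.51978 × 0.15132 = 0.07865 m

S_c ≈ 78.7 mm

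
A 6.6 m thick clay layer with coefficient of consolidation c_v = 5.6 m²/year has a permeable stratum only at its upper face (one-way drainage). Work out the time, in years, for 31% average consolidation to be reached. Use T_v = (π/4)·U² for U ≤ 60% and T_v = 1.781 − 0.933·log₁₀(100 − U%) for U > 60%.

Drainage path length: H_d = H = 6.6 m (single drainage).
U ≤ 60%: T_v = (π/4)·U² = (π/4)×0.31² = 0.075477.
t = T_v·H_d²/c_v = 0.075477×6.6²/5.6 = 0.5871 years.

t ≈ 0.587 years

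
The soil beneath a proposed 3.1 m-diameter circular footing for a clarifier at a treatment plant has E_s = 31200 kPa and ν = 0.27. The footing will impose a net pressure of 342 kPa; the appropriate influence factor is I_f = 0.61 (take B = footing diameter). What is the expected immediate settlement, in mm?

Immediate (elastic) settlement: S_e = q·B·(1−ν²)/E_s · I_f.
S_e = 342 × 3.1 × (1 − 0.27²) / 31200 × 0.61
    = 342 × 3.1 × 0.9271 / 31200 × 0.61
    = 0.01922 m = 19.22 mm

S_e ≈ 19.2 mm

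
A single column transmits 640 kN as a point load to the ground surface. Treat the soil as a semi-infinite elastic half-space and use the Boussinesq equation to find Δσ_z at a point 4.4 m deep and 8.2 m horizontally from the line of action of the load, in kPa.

Boussinesq vertical stress below a point load on an elastic half-space:
Δσ_z = 3P/(2πz²) · [1 + (r/z)²]^(−5/2)
r/z = 8.2/4.4 = 1.8636; [1+(r/z)²]^(−5/2) = 0.02363.
Δσ_z = 3×640/(2π×4.4²) × 0.02363 = 15.784 × 0.02363 = 0.373 kPa

Δσ_z ≈ 0.373 kPa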